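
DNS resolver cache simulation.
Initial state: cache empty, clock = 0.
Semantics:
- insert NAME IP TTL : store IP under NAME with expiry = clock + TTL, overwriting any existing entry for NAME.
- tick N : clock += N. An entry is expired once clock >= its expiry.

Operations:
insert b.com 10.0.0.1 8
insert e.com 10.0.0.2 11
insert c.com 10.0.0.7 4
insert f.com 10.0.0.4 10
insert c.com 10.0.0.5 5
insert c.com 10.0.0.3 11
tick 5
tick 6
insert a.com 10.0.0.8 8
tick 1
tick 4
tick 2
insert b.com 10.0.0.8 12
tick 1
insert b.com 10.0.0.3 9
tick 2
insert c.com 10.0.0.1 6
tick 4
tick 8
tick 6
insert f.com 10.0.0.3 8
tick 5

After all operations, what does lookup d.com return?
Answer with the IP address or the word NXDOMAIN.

Answer: NXDOMAIN

Derivation:
Op 1: insert b.com -> 10.0.0.1 (expiry=0+8=8). clock=0
Op 2: insert e.com -> 10.0.0.2 (expiry=0+11=11). clock=0
Op 3: insert c.com -> 10.0.0.7 (expiry=0+4=4). clock=0
Op 4: insert f.com -> 10.0.0.4 (expiry=0+10=10). clock=0
Op 5: insert c.com -> 10.0.0.5 (expiry=0+5=5). clock=0
Op 6: insert c.com -> 10.0.0.3 (expiry=0+11=11). clock=0
Op 7: tick 5 -> clock=5.
Op 8: tick 6 -> clock=11. purged={b.com,c.com,e.com,f.com}
Op 9: insert a.com -> 10.0.0.8 (expiry=11+8=19). clock=11
Op 10: tick 1 -> clock=12.
Op 11: tick 4 -> clock=16.
Op 12: tick 2 -> clock=18.
Op 13: insert b.com -> 10.0.0.8 (expiry=18+12=30). clock=18
Op 14: tick 1 -> clock=19. purged={a.com}
Op 15: insert b.com -> 10.0.0.3 (expiry=19+9=28). clock=19
Op 16: tick 2 -> clock=21.
Op 17: insert c.com -> 10.0.0.1 (expiry=21+6=27). clock=21
Op 18: tick 4 -> clock=25.
Op 19: tick 8 -> clock=33. purged={b.com,c.com}
Op 20: tick 6 -> clock=39.
Op 21: insert f.com -> 10.0.0.3 (expiry=39+8=47). clock=39
Op 22: tick 5 -> clock=44.
lookup d.com: not in cache (expired or never inserted)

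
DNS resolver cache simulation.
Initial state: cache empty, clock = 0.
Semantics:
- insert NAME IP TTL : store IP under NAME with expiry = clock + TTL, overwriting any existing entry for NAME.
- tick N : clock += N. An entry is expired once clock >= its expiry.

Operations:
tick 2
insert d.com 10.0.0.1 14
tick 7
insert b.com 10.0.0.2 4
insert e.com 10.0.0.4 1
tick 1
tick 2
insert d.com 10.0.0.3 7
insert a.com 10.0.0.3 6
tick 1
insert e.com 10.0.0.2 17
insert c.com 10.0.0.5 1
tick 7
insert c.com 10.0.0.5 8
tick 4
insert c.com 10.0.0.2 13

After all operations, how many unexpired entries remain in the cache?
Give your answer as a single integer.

Answer: 2

Derivation:
Op 1: tick 2 -> clock=2.
Op 2: insert d.com -> 10.0.0.1 (expiry=2+14=16). clock=2
Op 3: tick 7 -> clock=9.
Op 4: insert b.com -> 10.0.0.2 (expiry=9+4=13). clock=9
Op 5: insert e.com -> 10.0.0.4 (expiry=9+1=10). clock=9
Op 6: tick 1 -> clock=10. purged={e.com}
Op 7: tick 2 -> clock=12.
Op 8: insert d.com -> 10.0.0.3 (expiry=12+7=19). clock=12
Op 9: insert a.com -> 10.0.0.3 (expiry=12+6=18). clock=12
Op 10: tick 1 -> clock=13. purged={b.com}
Op 11: insert e.com -> 10.0.0.2 (expiry=13+17=30). clock=13
Op 12: insert c.com -> 10.0.0.5 (expiry=13+1=14). clock=13
Op 13: tick 7 -> clock=20. purged={a.com,c.com,d.com}
Op 14: insert c.com -> 10.0.0.5 (expiry=20+8=28). clock=20
Op 15: tick 4 -> clock=24.
Op 16: insert c.com -> 10.0.0.2 (expiry=24+13=37). clock=24
Final cache (unexpired): {c.com,e.com} -> size=2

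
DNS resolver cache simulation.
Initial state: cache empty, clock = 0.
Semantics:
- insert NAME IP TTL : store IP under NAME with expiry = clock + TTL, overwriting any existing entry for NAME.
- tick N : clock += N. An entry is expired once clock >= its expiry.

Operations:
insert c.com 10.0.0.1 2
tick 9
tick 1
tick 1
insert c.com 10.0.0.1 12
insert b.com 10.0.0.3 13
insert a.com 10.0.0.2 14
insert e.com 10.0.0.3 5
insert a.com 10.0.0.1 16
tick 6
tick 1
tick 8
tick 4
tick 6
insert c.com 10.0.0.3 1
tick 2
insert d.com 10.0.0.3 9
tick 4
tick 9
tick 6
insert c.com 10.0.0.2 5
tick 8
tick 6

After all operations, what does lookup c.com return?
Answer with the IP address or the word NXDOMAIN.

Answer: NXDOMAIN

Derivation:
Op 1: insert c.com -> 10.0.0.1 (expiry=0+2=2). clock=0
Op 2: tick 9 -> clock=9. purged={c.com}
Op 3: tick 1 -> clock=10.
Op 4: tick 1 -> clock=11.
Op 5: insert c.com -> 10.0.0.1 (expiry=11+12=23). clock=11
Op 6: insert b.com -> 10.0.0.3 (expiry=11+13=24). clock=11
Op 7: insert a.com -> 10.0.0.2 (expiry=11+14=25). clock=11
Op 8: insert e.com -> 10.0.0.3 (expiry=11+5=16). clock=11
Op 9: insert a.com -> 10.0.0.1 (expiry=11+16=27). clock=11
Op 10: tick 6 -> clock=17. purged={e.com}
Op 11: tick 1 -> clock=18.
Op 12: tick 8 -> clock=26. purged={b.com,c.com}
Op 13: tick 4 -> clock=30. purged={a.com}
Op 14: tick 6 -> clock=36.
Op 15: insert c.com -> 10.0.0.3 (expiry=36+1=37). clock=36
Op 16: tick 2 -> clock=38. purged={c.com}
Op 17: insert d.com -> 10.0.0.3 (expiry=38+9=47). clock=38
Op 18: tick 4 -> clock=42.
Op 19: tick 9 -> clock=51. purged={d.com}
Op 20: tick 6 -> clock=57.
Op 21: insert c.com -> 10.0.0.2 (expiry=57+5=62). clock=57
Op 22: tick 8 -> clock=65. purged={c.com}
Op 23: tick 6 -> clock=71.
lookup c.com: not in cache (expired or never inserted)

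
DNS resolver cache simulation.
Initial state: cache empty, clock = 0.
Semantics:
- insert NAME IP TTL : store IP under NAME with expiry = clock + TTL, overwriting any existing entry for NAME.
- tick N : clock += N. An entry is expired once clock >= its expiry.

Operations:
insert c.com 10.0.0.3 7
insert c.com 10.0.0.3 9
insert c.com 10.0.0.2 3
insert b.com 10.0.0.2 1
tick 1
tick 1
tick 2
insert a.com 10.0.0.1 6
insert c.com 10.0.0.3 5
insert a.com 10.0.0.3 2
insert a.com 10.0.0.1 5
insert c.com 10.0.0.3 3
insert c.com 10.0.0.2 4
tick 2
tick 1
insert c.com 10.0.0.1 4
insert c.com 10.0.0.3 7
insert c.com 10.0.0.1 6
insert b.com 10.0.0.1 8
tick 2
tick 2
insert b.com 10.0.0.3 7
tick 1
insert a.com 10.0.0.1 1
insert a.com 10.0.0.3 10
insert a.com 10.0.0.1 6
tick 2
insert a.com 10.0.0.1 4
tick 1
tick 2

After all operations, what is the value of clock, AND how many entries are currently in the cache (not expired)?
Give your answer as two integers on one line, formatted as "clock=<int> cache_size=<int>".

Answer: clock=17 cache_size=2

Derivation:
Op 1: insert c.com -> 10.0.0.3 (expiry=0+7=7). clock=0
Op 2: insert c.com -> 10.0.0.3 (expiry=0+9=9). clock=0
Op 3: insert c.com -> 10.0.0.2 (expiry=0+3=3). clock=0
Op 4: insert b.com -> 10.0.0.2 (expiry=0+1=1). clock=0
Op 5: tick 1 -> clock=1. purged={b.com}
Op 6: tick 1 -> clock=2.
Op 7: tick 2 -> clock=4. purged={c.com}
Op 8: insert a.com -> 10.0.0.1 (expiry=4+6=10). clock=4
Op 9: insert c.com -> 10.0.0.3 (expiry=4+5=9). clock=4
Op 10: insert a.com -> 10.0.0.3 (expiry=4+2=6). clock=4
Op 11: insert a.com -> 10.0.0.1 (expiry=4+5=9). clock=4
Op 12: insert c.com -> 10.0.0.3 (expiry=4+3=7). clock=4
Op 13: insert c.com -> 10.0.0.2 (expiry=4+4=8). clock=4
Op 14: tick 2 -> clock=6.
Op 15: tick 1 -> clock=7.
Op 16: insert c.com -> 10.0.0.1 (expiry=7+4=11). clock=7
Op 17: insert c.com -> 10.0.0.3 (expiry=7+7=14). clock=7
Op 18: insert c.com -> 10.0.0.1 (expiry=7+6=13). clock=7
Op 19: insert b.com -> 10.0.0.1 (expiry=7+8=15). clock=7
Op 20: tick 2 -> clock=9. purged={a.com}
Op 21: tick 2 -> clock=11.
Op 22: insert b.com -> 10.0.0.3 (expiry=11+7=18). clock=11
Op 23: tick 1 -> clock=12.
Op 24: insert a.com -> 10.0.0.1 (expiry=12+1=13). clock=12
Op 25: insert a.com -> 10.0.0.3 (expiry=12+10=22). clock=12
Op 26: insert a.com -> 10.0.0.1 (expiry=12+6=18). clock=12
Op 27: tick 2 -> clock=14. purged={c.com}
Op 28: insert a.com -> 10.0.0.1 (expiry=14+4=18). clock=14
Op 29: tick 1 -> clock=15.
Op 30: tick 2 -> clock=17.
Final clock = 17
Final cache (unexpired): {a.com,b.com} -> size=2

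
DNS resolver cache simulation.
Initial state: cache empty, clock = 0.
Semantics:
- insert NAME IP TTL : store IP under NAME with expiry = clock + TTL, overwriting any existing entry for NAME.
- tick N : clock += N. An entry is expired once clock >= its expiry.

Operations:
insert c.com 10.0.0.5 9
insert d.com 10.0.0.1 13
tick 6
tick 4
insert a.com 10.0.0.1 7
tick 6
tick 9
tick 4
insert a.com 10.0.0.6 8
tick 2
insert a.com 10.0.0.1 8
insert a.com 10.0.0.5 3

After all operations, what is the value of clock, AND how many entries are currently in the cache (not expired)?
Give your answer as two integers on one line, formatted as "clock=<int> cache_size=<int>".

Op 1: insert c.com -> 10.0.0.5 (expiry=0+9=9). clock=0
Op 2: insert d.com -> 10.0.0.1 (expiry=0+13=13). clock=0
Op 3: tick 6 -> clock=6.
Op 4: tick 4 -> clock=10. purged={c.com}
Op 5: insert a.com -> 10.0.0.1 (expiry=10+7=17). clock=10
Op 6: tick 6 -> clock=16. purged={d.com}
Op 7: tick 9 -> clock=25. purged={a.com}
Op 8: tick 4 -> clock=29.
Op 9: insert a.com -> 10.0.0.6 (expiry=29+8=37). clock=29
Op 10: tick 2 -> clock=31.
Op 11: insert a.com -> 10.0.0.1 (expiry=31+8=39). clock=31
Op 12: insert a.com -> 10.0.0.5 (expiry=31+3=34). clock=31
Final clock = 31
Final cache (unexpired): {a.com} -> size=1

Answer: clock=31 cache_size=1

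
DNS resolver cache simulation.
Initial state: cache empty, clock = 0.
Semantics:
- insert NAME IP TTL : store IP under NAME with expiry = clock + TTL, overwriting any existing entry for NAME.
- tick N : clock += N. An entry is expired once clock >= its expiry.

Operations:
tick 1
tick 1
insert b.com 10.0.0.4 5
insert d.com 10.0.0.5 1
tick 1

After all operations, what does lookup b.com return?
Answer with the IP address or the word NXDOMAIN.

Answer: 10.0.0.4

Derivation:
Op 1: tick 1 -> clock=1.
Op 2: tick 1 -> clock=2.
Op 3: insert b.com -> 10.0.0.4 (expiry=2+5=7). clock=2
Op 4: insert d.com -> 10.0.0.5 (expiry=2+1=3). clock=2
Op 5: tick 1 -> clock=3. purged={d.com}
lookup b.com: present, ip=10.0.0.4 expiry=7 > clock=3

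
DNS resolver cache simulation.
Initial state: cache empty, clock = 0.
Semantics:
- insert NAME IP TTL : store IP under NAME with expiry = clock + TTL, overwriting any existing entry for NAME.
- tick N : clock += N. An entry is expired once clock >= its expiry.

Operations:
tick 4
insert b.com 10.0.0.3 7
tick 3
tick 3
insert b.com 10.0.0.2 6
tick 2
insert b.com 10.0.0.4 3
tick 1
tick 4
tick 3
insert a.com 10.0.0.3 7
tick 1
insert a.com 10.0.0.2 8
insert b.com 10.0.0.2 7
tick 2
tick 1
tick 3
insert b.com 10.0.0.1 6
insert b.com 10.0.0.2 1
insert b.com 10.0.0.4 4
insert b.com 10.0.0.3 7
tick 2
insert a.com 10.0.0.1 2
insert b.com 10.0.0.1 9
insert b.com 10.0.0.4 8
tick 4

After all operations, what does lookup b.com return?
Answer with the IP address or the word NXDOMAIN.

Op 1: tick 4 -> clock=4.
Op 2: insert b.com -> 10.0.0.3 (expiry=4+7=11). clock=4
Op 3: tick 3 -> clock=7.
Op 4: tick 3 -> clock=10.
Op 5: insert b.com -> 10.0.0.2 (expiry=10+6=16). clock=10
Op 6: tick 2 -> clock=12.
Op 7: insert b.com -> 10.0.0.4 (expiry=12+3=15). clock=12
Op 8: tick 1 -> clock=13.
Op 9: tick 4 -> clock=17. purged={b.com}
Op 10: tick 3 -> clock=20.
Op 11: insert a.com -> 10.0.0.3 (expiry=20+7=27). clock=20
Op 12: tick 1 -> clock=21.
Op 13: insert a.com -> 10.0.0.2 (expiry=21+8=29). clock=21
Op 14: insert b.com -> 10.0.0.2 (expiry=21+7=28). clock=21
Op 15: tick 2 -> clock=23.
Op 16: tick 1 -> clock=24.
Op 17: tick 3 -> clock=27.
Op 18: insert b.com -> 10.0.0.1 (expiry=27+6=33). clock=27
Op 19: insert b.com -> 10.0.0.2 (expiry=27+1=28). clock=27
Op 20: insert b.com -> 10.0.0.4 (expiry=27+4=31). clock=27
Op 21: insert b.com -> 10.0.0.3 (expiry=27+7=34). clock=27
Op 22: tick 2 -> clock=29. purged={a.com}
Op 23: insert a.com -> 10.0.0.1 (expiry=29+2=31). clock=29
Op 24: insert b.com -> 10.0.0.1 (expiry=29+9=38). clock=29
Op 25: insert b.com -> 10.0.0.4 (expiry=29+8=37). clock=29
Op 26: tick 4 -> clock=33. purged={a.com}
lookup b.com: present, ip=10.0.0.4 expiry=37 > clock=33

Answer: 10.0.0.4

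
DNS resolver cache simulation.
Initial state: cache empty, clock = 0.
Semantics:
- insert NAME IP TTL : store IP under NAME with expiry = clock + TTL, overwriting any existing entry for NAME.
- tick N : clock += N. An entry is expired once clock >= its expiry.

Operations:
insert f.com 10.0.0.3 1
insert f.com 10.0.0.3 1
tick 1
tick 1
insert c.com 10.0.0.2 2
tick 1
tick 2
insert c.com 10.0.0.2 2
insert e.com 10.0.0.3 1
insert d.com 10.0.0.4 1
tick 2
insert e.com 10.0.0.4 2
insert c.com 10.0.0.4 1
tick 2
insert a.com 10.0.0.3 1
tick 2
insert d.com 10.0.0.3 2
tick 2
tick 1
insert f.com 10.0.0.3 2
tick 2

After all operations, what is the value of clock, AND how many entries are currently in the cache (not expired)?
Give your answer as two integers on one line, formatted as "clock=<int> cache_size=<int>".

Op 1: insert f.com -> 10.0.0.3 (expiry=0+1=1). clock=0
Op 2: insert f.com -> 10.0.0.3 (expiry=0+1=1). clock=0
Op 3: tick 1 -> clock=1. purged={f.com}
Op 4: tick 1 -> clock=2.
Op 5: insert c.com -> 10.0.0.2 (expiry=2+2=4). clock=2
Op 6: tick 1 -> clock=3.
Op 7: tick 2 -> clock=5. purged={c.com}
Op 8: insert c.com -> 10.0.0.2 (expiry=5+2=7). clock=5
Op 9: insert e.com -> 10.0.0.3 (expiry=5+1=6). clock=5
Op 10: insert d.com -> 10.0.0.4 (expiry=5+1=6). clock=5
Op 11: tick 2 -> clock=7. purged={c.com,d.com,e.com}
Op 12: insert e.com -> 10.0.0.4 (expiry=7+2=9). clock=7
Op 13: insert c.com -> 10.0.0.4 (expiry=7+1=8). clock=7
Op 14: tick 2 -> clock=9. purged={c.com,e.com}
Op 15: insert a.com -> 10.0.0.3 (expiry=9+1=10). clock=9
Op 16: tick 2 -> clock=11. purged={a.com}
Op 17: insert d.com -> 10.0.0.3 (expiry=11+2=13). clock=11
Op 18: tick 2 -> clock=13. purged={d.com}
Op 19: tick 1 -> clock=14.
Op 20: insert f.com -> 10.0.0.3 (expiry=14+2=16). clock=14
Op 21: tick 2 -> clock=16. purged={f.com}
Final clock = 16
Final cache (unexpired): {} -> size=0

Answer: clock=16 cache_size=0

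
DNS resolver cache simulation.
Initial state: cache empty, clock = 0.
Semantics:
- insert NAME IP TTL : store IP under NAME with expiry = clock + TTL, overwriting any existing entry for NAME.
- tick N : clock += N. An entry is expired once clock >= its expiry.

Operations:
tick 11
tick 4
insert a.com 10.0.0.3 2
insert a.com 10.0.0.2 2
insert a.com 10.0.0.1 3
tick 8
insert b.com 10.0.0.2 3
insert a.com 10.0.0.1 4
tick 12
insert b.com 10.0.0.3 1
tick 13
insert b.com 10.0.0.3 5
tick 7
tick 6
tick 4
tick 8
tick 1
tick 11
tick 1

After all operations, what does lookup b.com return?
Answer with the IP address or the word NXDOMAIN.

Answer: NXDOMAIN

Derivation:
Op 1: tick 11 -> clock=11.
Op 2: tick 4 -> clock=15.
Op 3: insert a.com -> 10.0.0.3 (expiry=15+2=17). clock=15
Op 4: insert a.com -> 10.0.0.2 (expiry=15+2=17). clock=15
Op 5: insert a.com -> 10.0.0.1 (expiry=15+3=18). clock=15
Op 6: tick 8 -> clock=23. purged={a.com}
Op 7: insert b.com -> 10.0.0.2 (expiry=23+3=26). clock=23
Op 8: insert a.com -> 10.0.0.1 (expiry=23+4=27). clock=23
Op 9: tick 12 -> clock=35. purged={a.com,b.com}
Op 10: insert b.com -> 10.0.0.3 (expiry=35+1=36). clock=35
Op 11: tick 13 -> clock=48. purged={b.com}
Op 12: insert b.com -> 10.0.0.3 (expiry=48+5=53). clock=48
Op 13: tick 7 -> clock=55. purged={b.com}
Op 14: tick 6 -> clock=61.
Op 15: tick 4 -> clock=65.
Op 16: tick 8 -> clock=73.
Op 17: tick 1 -> clock=74.
Op 18: tick 11 -> clock=85.
Op 19: tick 1 -> clock=86.
lookup b.com: not in cache (expired or never inserted)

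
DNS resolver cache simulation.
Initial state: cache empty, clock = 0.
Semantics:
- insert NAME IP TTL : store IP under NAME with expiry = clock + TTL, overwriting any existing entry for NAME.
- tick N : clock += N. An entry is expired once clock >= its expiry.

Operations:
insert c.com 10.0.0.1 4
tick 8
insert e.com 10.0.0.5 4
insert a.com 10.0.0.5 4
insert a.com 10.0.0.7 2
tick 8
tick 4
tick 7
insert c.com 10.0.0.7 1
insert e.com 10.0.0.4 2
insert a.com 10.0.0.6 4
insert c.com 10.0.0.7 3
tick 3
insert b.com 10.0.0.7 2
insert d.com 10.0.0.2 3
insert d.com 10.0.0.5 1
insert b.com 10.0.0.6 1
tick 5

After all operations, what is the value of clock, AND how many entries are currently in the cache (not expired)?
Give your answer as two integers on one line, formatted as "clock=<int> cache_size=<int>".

Answer: clock=35 cache_size=0

Derivation:
Op 1: insert c.com -> 10.0.0.1 (expiry=0+4=4). clock=0
Op 2: tick 8 -> clock=8. purged={c.com}
Op 3: insert e.com -> 10.0.0.5 (expiry=8+4=12). clock=8
Op 4: insert a.com -> 10.0.0.5 (expiry=8+4=12). clock=8
Op 5: insert a.com -> 10.0.0.7 (expiry=8+2=10). clock=8
Op 6: tick 8 -> clock=16. purged={a.com,e.com}
Op 7: tick 4 -> clock=20.
Op 8: tick 7 -> clock=27.
Op 9: insert c.com -> 10.0.0.7 (expiry=27+1=28). clock=27
Op 10: insert e.com -> 10.0.0.4 (expiry=27+2=29). clock=27
Op 11: insert a.com -> 10.0.0.6 (expiry=27+4=31). clock=27
Op 12: insert c.com -> 10.0.0.7 (expiry=27+3=30). clock=27
Op 13: tick 3 -> clock=30. purged={c.com,e.com}
Op 14: insert b.com -> 10.0.0.7 (expiry=30+2=32). clock=30
Op 15: insert d.com -> 10.0.0.2 (expiry=30+3=33). clock=30
Op 16: insert d.com -> 10.0.0.5 (expiry=30+1=31). clock=30
Op 17: insert b.com -> 10.0.0.6 (expiry=30+1=31). clock=30
Op 18: tick 5 -> clock=35. purged={a.com,b.com,d.com}
Final clock = 35
Final cache (unexpired): {} -> size=0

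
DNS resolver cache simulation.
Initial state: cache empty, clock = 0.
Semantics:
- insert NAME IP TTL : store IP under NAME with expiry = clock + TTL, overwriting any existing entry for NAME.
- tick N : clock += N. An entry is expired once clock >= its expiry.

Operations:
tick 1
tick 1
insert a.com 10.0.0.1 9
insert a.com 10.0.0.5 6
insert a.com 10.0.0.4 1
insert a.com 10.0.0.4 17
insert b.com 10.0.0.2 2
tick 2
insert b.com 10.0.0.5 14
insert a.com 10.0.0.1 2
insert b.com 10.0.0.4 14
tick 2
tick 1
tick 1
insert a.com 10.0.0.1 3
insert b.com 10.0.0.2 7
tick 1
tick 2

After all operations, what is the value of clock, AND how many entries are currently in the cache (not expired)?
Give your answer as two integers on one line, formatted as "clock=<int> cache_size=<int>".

Answer: clock=11 cache_size=1

Derivation:
Op 1: tick 1 -> clock=1.
Op 2: tick 1 -> clock=2.
Op 3: insert a.com -> 10.0.0.1 (expiry=2+9=11). clock=2
Op 4: insert a.com -> 10.0.0.5 (expiry=2+6=8). clock=2
Op 5: insert a.com -> 10.0.0.4 (expiry=2+1=3). clock=2
Op 6: insert a.com -> 10.0.0.4 (expiry=2+17=19). clock=2
Op 7: insert b.com -> 10.0.0.2 (expiry=2+2=4). clock=2
Op 8: tick 2 -> clock=4. purged={b.com}
Op 9: insert b.com -> 10.0.0.5 (expiry=4+14=18). clock=4
Op 10: insert a.com -> 10.0.0.1 (expiry=4+2=6). clock=4
Op 11: insert b.com -> 10.0.0.4 (expiry=4+14=18). clock=4
Op 12: tick 2 -> clock=6. purged={a.com}
Op 13: tick 1 -> clock=7.
Op 14: tick 1 -> clock=8.
Op 15: insert a.com -> 10.0.0.1 (expiry=8+3=11). clock=8
Op 16: insert b.com -> 10.0.0.2 (expiry=8+7=15). clock=8
Op 17: tick 1 -> clock=9.
Op 18: tick 2 -> clock=11. purged={a.com}
Final clock = 11
Final cache (unexpired): {b.com} -> size=1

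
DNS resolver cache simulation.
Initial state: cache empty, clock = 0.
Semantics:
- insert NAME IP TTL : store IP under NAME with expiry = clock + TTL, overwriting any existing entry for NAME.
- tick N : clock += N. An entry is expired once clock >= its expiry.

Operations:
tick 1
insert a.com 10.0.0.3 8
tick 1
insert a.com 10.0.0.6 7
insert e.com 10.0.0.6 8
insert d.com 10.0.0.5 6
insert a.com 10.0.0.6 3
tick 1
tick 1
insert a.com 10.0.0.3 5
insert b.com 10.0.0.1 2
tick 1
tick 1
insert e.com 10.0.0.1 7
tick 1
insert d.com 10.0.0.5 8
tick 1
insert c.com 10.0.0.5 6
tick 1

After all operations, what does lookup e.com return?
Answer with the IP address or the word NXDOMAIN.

Op 1: tick 1 -> clock=1.
Op 2: insert a.com -> 10.0.0.3 (expiry=1+8=9). clock=1
Op 3: tick 1 -> clock=2.
Op 4: insert a.com -> 10.0.0.6 (expiry=2+7=9). clock=2
Op 5: insert e.com -> 10.0.0.6 (expiry=2+8=10). clock=2
Op 6: insert d.com -> 10.0.0.5 (expiry=2+6=8). clock=2
Op 7: insert a.com -> 10.0.0.6 (expiry=2+3=5). clock=2
Op 8: tick 1 -> clock=3.
Op 9: tick 1 -> clock=4.
Op 10: insert a.com -> 10.0.0.3 (expiry=4+5=9). clock=4
Op 11: insert b.com -> 10.0.0.1 (expiry=4+2=6). clock=4
Op 12: tick 1 -> clock=5.
Op 13: tick 1 -> clock=6. purged={b.com}
Op 14: insert e.com -> 10.0.0.1 (expiry=6+7=13). clock=6
Op 15: tick 1 -> clock=7.
Op 16: insert d.com -> 10.0.0.5 (expiry=7+8=15). clock=7
Op 17: tick 1 -> clock=8.
Op 18: insert c.com -> 10.0.0.5 (expiry=8+6=14). clock=8
Op 19: tick 1 -> clock=9. purged={a.com}
lookup e.com: present, ip=10.0.0.1 expiry=13 > clock=9

Answer: 10.0.0.1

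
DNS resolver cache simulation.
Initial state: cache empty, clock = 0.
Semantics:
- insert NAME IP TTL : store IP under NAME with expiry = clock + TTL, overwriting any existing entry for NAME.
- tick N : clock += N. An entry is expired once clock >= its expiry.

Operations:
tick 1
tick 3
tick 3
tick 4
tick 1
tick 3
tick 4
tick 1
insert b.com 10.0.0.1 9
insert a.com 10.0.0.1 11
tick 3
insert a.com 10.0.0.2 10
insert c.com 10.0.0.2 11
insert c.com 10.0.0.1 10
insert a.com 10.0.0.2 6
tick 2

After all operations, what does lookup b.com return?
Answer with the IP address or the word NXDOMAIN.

Op 1: tick 1 -> clock=1.
Op 2: tick 3 -> clock=4.
Op 3: tick 3 -> clock=7.
Op 4: tick 4 -> clock=11.
Op 5: tick 1 -> clock=12.
Op 6: tick 3 -> clock=15.
Op 7: tick 4 -> clock=19.
Op 8: tick 1 -> clock=20.
Op 9: insert b.com -> 10.0.0.1 (expiry=20+9=29). clock=20
Op 10: insert a.com -> 10.0.0.1 (expiry=20+11=31). clock=20
Op 11: tick 3 -> clock=23.
Op 12: insert a.com -> 10.0.0.2 (expiry=23+10=33). clock=23
Op 13: insert c.com -> 10.0.0.2 (expiry=23+11=34). clock=23
Op 14: insert c.com -> 10.0.0.1 (expiry=23+10=33). clock=23
Op 15: insert a.com -> 10.0.0.2 (expiry=23+6=29). clock=23
Op 16: tick 2 -> clock=25.
lookup b.com: present, ip=10.0.0.1 expiry=29 > clock=25

Answer: 10.0.0.1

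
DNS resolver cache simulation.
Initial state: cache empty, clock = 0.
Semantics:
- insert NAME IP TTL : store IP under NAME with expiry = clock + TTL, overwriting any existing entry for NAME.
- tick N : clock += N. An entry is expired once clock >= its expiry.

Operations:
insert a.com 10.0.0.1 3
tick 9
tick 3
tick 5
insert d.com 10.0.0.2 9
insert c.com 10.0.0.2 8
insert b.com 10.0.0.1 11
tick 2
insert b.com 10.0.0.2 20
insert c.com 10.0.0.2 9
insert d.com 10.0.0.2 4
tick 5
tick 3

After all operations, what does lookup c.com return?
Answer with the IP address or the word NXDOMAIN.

Op 1: insert a.com -> 10.0.0.1 (expiry=0+3=3). clock=0
Op 2: tick 9 -> clock=9. purged={a.com}
Op 3: tick 3 -> clock=12.
Op 4: tick 5 -> clock=17.
Op 5: insert d.com -> 10.0.0.2 (expiry=17+9=26). clock=17
Op 6: insert c.com -> 10.0.0.2 (expiry=17+8=25). clock=17
Op 7: insert b.com -> 10.0.0.1 (expiry=17+11=28). clock=17
Op 8: tick 2 -> clock=19.
Op 9: insert b.com -> 10.0.0.2 (expiry=19+20=39). clock=19
Op 10: insert c.com -> 10.0.0.2 (expiry=19+9=28). clock=19
Op 11: insert d.com -> 10.0.0.2 (expiry=19+4=23). clock=19
Op 12: tick 5 -> clock=24. purged={d.com}
Op 13: tick 3 -> clock=27.
lookup c.com: present, ip=10.0.0.2 expiry=28 > clock=27

Answer: 10.0.0.2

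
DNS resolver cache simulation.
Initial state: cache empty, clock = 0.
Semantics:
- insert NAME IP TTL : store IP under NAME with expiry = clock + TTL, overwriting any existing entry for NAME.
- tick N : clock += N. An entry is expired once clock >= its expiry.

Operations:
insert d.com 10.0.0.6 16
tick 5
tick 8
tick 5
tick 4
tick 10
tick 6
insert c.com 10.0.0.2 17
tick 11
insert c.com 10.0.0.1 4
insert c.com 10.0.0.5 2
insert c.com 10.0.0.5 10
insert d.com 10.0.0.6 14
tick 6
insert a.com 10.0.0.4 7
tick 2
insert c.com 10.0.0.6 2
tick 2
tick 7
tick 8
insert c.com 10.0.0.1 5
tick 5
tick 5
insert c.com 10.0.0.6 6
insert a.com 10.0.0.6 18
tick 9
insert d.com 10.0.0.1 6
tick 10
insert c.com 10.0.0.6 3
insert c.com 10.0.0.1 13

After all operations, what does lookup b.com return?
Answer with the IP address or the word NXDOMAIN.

Op 1: insert d.com -> 10.0.0.6 (expiry=0+16=16). clock=0
Op 2: tick 5 -> clock=5.
Op 3: tick 8 -> clock=13.
Op 4: tick 5 -> clock=18. purged={d.com}
Op 5: tick 4 -> clock=22.
Op 6: tick 10 -> clock=32.
Op 7: tick 6 -> clock=38.
Op 8: insert c.com -> 10.0.0.2 (expiry=38+17=55). clock=38
Op 9: tick 11 -> clock=49.
Op 10: insert c.com -> 10.0.0.1 (expiry=49+4=53). clock=49
Op 11: insert c.com -> 10.0.0.5 (expiry=49+2=51). clock=49
Op 12: insert c.com -> 10.0.0.5 (expiry=49+10=59). clock=49
Op 13: insert d.com -> 10.0.0.6 (expiry=49+14=63). clock=49
Op 14: tick 6 -> clock=55.
Op 15: insert a.com -> 10.0.0.4 (expiry=55+7=62). clock=55
Op 16: tick 2 -> clock=57.
Op 17: insert c.com -> 10.0.0.6 (expiry=57+2=59). clock=57
Op 18: tick 2 -> clock=59. purged={c.com}
Op 19: tick 7 -> clock=66. purged={a.com,d.com}
Op 20: tick 8 -> clock=74.
Op 21: insert c.com -> 10.0.0.1 (expiry=74+5=79). clock=74
Op 22: tick 5 -> clock=79. purged={c.com}
Op 23: tick 5 -> clock=84.
Op 24: insert c.com -> 10.0.0.6 (expiry=84+6=90). clock=84
Op 25: insert a.com -> 10.0.0.6 (expiry=84+18=102). clock=84
Op 26: tick 9 -> clock=93. purged={c.com}
Op 27: insert d.com -> 10.0.0.1 (expiry=93+6=99). clock=93
Op 28: tick 10 -> clock=103. purged={a.com,d.com}
Op 29: insert c.com -> 10.0.0.6 (expiry=103+3=106). clock=103
Op 30: insert c.com -> 10.0.0.1 (expiry=103+13=116). clock=103
lookup b.com: not in cache (expired or never inserted)

Answer: NXDOMAIN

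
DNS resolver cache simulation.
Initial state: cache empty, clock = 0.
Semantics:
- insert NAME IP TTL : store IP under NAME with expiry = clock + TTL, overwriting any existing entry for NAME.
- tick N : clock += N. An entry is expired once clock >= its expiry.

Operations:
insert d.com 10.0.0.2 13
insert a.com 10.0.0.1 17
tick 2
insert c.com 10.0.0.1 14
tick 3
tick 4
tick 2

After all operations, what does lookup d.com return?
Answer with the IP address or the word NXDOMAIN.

Op 1: insert d.com -> 10.0.0.2 (expiry=0+13=13). clock=0
Op 2: insert a.com -> 10.0.0.1 (expiry=0+17=17). clock=0
Op 3: tick 2 -> clock=2.
Op 4: insert c.com -> 10.0.0.1 (expiry=2+14=16). clock=2
Op 5: tick 3 -> clock=5.
Op 6: tick 4 -> clock=9.
Op 7: tick 2 -> clock=11.
lookup d.com: present, ip=10.0.0.2 expiry=13 > clock=11

Answer: 10.0.0.2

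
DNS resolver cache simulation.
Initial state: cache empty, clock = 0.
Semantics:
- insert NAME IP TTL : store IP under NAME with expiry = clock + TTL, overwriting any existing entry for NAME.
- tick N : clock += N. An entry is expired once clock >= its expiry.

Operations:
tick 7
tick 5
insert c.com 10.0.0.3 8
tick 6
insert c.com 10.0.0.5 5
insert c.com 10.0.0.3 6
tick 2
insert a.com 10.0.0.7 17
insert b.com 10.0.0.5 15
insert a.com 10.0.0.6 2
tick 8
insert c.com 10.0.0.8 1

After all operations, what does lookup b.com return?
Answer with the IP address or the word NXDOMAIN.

Op 1: tick 7 -> clock=7.
Op 2: tick 5 -> clock=12.
Op 3: insert c.com -> 10.0.0.3 (expiry=12+8=20). clock=12
Op 4: tick 6 -> clock=18.
Op 5: insert c.com -> 10.0.0.5 (expiry=18+5=23). clock=18
Op 6: insert c.com -> 10.0.0.3 (expiry=18+6=24). clock=18
Op 7: tick 2 -> clock=20.
Op 8: insert a.com -> 10.0.0.7 (expiry=20+17=37). clock=20
Op 9: insert b.com -> 10.0.0.5 (expiry=20+15=35). clock=20
Op 10: insert a.com -> 10.0.0.6 (expiry=20+2=22). clock=20
Op 11: tick 8 -> clock=28. purged={a.com,c.com}
Op 12: insert c.com -> 10.0.0.8 (expiry=28+1=29). clock=28
lookup b.com: present, ip=10.0.0.5 expiry=35 > clock=28

Answer: 10.0.0.5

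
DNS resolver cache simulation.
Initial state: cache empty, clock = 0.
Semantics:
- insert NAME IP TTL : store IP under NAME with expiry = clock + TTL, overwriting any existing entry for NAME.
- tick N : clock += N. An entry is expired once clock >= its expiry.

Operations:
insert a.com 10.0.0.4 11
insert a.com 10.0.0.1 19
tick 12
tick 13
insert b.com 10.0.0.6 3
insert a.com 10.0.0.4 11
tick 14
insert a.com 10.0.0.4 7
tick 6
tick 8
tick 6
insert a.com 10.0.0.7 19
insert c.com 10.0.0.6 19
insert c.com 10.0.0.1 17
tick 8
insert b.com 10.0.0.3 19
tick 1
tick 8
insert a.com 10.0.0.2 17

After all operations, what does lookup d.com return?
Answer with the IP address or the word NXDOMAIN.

Op 1: insert a.com -> 10.0.0.4 (expiry=0+11=11). clock=0
Op 2: insert a.com -> 10.0.0.1 (expiry=0+19=19). clock=0
Op 3: tick 12 -> clock=12.
Op 4: tick 13 -> clock=25. purged={a.com}
Op 5: insert b.com -> 10.0.0.6 (expiry=25+3=28). clock=25
Op 6: insert a.com -> 10.0.0.4 (expiry=25+11=36). clock=25
Op 7: tick 14 -> clock=39. purged={a.com,b.com}
Op 8: insert a.com -> 10.0.0.4 (expiry=39+7=46). clock=39
Op 9: tick 6 -> clock=45.
Op 10: tick 8 -> clock=53. purged={a.com}
Op 11: tick 6 -> clock=59.
Op 12: insert a.com -> 10.0.0.7 (expiry=59+19=78). clock=59
Op 13: insert c.com -> 10.0.0.6 (expiry=59+19=78). clock=59
Op 14: insert c.com -> 10.0.0.1 (expiry=59+17=76). clock=59
Op 15: tick 8 -> clock=67.
Op 16: insert b.com -> 10.0.0.3 (expiry=67+19=86). clock=67
Op 17: tick 1 -> clock=68.
Op 18: tick 8 -> clock=76. purged={c.com}
Op 19: insert a.com -> 10.0.0.2 (expiry=76+17=93). clock=76
lookup d.com: not in cache (expired or never inserted)

Answer: NXDOMAIN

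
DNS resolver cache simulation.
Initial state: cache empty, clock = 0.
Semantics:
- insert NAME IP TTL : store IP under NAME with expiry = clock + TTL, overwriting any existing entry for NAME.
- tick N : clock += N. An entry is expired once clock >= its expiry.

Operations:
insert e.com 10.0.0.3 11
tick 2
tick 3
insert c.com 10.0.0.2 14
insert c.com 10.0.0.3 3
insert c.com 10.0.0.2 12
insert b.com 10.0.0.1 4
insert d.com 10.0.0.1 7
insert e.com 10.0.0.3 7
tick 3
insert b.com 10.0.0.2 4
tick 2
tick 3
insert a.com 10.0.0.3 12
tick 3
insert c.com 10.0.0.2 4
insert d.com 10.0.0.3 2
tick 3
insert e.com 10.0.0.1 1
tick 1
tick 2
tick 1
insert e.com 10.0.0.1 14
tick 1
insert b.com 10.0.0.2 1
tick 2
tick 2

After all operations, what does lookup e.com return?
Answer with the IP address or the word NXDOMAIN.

Answer: 10.0.0.1

Derivation:
Op 1: insert e.com -> 10.0.0.3 (expiry=0+11=11). clock=0
Op 2: tick 2 -> clock=2.
Op 3: tick 3 -> clock=5.
Op 4: insert c.com -> 10.0.0.2 (expiry=5+14=19). clock=5
Op 5: insert c.com -> 10.0.0.3 (expiry=5+3=8). clock=5
Op 6: insert c.com -> 10.0.0.2 (expiry=5+12=17). clock=5
Op 7: insert b.com -> 10.0.0.1 (expiry=5+4=9). clock=5
Op 8: insert d.com -> 10.0.0.1 (expiry=5+7=12). clock=5
Op 9: insert e.com -> 10.0.0.3 (expiry=5+7=12). clock=5
Op 10: tick 3 -> clock=8.
Op 11: insert b.com -> 10.0.0.2 (expiry=8+4=12). clock=8
Op 12: tick 2 -> clock=10.
Op 13: tick 3 -> clock=13. purged={b.com,d.com,e.com}
Op 14: insert a.com -> 10.0.0.3 (expiry=13+12=25). clock=13
Op 15: tick 3 -> clock=16.
Op 16: insert c.com -> 10.0.0.2 (expiry=16+4=20). clock=16
Op 17: insert d.com -> 10.0.0.3 (expiry=16+2=18). clock=16
Op 18: tick 3 -> clock=19. purged={d.com}
Op 19: insert e.com -> 10.0.0.1 (expiry=19+1=20). clock=19
Op 20: tick 1 -> clock=20. purged={c.com,e.com}
Op 21: tick 2 -> clock=22.
Op 22: tick 1 -> clock=23.
Op 23: insert e.com -> 10.0.0.1 (expiry=23+14=37). clock=23
Op 24: tick 1 -> clock=24.
Op 25: insert b.com -> 10.0.0.2 (expiry=24+1=25). clock=24
Op 26: tick 2 -> clock=26. purged={a.com,b.com}
Op 27: tick 2 -> clock=28.
lookup e.com: present, ip=10.0.0.1 expiry=37 > clock=28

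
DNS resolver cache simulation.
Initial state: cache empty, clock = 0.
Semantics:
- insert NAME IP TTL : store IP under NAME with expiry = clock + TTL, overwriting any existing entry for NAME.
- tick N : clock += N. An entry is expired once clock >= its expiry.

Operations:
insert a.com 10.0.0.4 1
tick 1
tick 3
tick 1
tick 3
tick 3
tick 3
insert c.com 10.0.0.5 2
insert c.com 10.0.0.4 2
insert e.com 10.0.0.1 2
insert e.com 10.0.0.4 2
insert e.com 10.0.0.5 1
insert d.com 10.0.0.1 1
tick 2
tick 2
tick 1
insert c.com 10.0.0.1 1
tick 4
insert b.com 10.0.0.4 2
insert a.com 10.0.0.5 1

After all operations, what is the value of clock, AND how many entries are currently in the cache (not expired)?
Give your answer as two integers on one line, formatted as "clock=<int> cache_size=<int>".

Op 1: insert a.com -> 10.0.0.4 (expiry=0+1=1). clock=0
Op 2: tick 1 -> clock=1. purged={a.com}
Op 3: tick 3 -> clock=4.
Op 4: tick 1 -> clock=5.
Op 5: tick 3 -> clock=8.
Op 6: tick 3 -> clock=11.
Op 7: tick 3 -> clock=14.
Op 8: insert c.com -> 10.0.0.5 (expiry=14+2=16). clock=14
Op 9: insert c.com -> 10.0.0.4 (expiry=14+2=16). clock=14
Op 10: insert e.com -> 10.0.0.1 (expiry=14+2=16). clock=14
Op 11: insert e.com -> 10.0.0.4 (expiry=14+2=16). clock=14
Op 12: insert e.com -> 10.0.0.5 (expiry=14+1=15). clock=14
Op 13: insert d.com -> 10.0.0.1 (expiry=14+1=15). clock=14
Op 14: tick 2 -> clock=16. purged={c.com,d.com,e.com}
Op 15: tick 2 -> clock=18.
Op 16: tick 1 -> clock=19.
Op 17: insert c.com -> 10.0.0.1 (expiry=19+1=20). clock=19
Op 18: tick 4 -> clock=23. purged={c.com}
Op 19: insert b.com -> 10.0.0.4 (expiry=23+2=25). clock=23
Op 20: insert a.com -> 10.0.0.5 (expiry=23+1=24). clock=23
Final clock = 23
Final cache (unexpired): {a.com,b.com} -> size=2

Answer: clock=23 cache_size=2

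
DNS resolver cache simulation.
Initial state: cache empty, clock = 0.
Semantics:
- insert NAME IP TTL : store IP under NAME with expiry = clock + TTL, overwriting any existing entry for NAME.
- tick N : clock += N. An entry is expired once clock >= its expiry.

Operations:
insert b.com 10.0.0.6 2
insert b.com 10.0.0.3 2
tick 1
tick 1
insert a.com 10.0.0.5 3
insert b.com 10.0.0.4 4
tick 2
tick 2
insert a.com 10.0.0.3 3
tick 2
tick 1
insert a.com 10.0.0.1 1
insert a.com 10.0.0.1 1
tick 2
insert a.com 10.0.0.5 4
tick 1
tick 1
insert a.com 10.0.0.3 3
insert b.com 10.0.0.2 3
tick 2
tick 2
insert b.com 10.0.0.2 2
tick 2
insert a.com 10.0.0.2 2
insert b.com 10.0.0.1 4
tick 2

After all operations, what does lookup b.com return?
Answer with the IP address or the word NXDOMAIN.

Answer: 10.0.0.1

Derivation:
Op 1: insert b.com -> 10.0.0.6 (expiry=0+2=2). clock=0
Op 2: insert b.com -> 10.0.0.3 (expiry=0+2=2). clock=0
Op 3: tick 1 -> clock=1.
Op 4: tick 1 -> clock=2. purged={b.com}
Op 5: insert a.com -> 10.0.0.5 (expiry=2+3=5). clock=2
Op 6: insert b.com -> 10.0.0.4 (expiry=2+4=6). clock=2
Op 7: tick 2 -> clock=4.
Op 8: tick 2 -> clock=6. purged={a.com,b.com}
Op 9: insert a.com -> 10.0.0.3 (expiry=6+3=9). clock=6
Op 10: tick 2 -> clock=8.
Op 11: tick 1 -> clock=9. purged={a.com}
Op 12: insert a.com -> 10.0.0.1 (expiry=9+1=10). clock=9
Op 13: insert a.com -> 10.0.0.1 (expiry=9+1=10). clock=9
Op 14: tick 2 -> clock=11. purged={a.com}
Op 15: insert a.com -> 10.0.0.5 (expiry=11+4=15). clock=11
Op 16: tick 1 -> clock=12.
Op 17: tick 1 -> clock=13.
Op 18: insert a.com -> 10.0.0.3 (expiry=13+3=16). clock=13
Op 19: insert b.com -> 10.0.0.2 (expiry=13+3=16). clock=13
Op 20: tick 2 -> clock=15.
Op 21: tick 2 -> clock=17. purged={a.com,b.com}
Op 22: insert b.com -> 10.0.0.2 (expiry=17+2=19). clock=17
Op 23: tick 2 -> clock=19. purged={b.com}
Op 24: insert a.com -> 10.0.0.2 (expiry=19+2=21). clock=19
Op 25: insert b.com -> 10.0.0.1 (expiry=19+4=23). clock=19
Op 26: tick 2 -> clock=21. purged={a.com}
lookup b.com: present, ip=10.0.0.1 expiry=23 > clock=21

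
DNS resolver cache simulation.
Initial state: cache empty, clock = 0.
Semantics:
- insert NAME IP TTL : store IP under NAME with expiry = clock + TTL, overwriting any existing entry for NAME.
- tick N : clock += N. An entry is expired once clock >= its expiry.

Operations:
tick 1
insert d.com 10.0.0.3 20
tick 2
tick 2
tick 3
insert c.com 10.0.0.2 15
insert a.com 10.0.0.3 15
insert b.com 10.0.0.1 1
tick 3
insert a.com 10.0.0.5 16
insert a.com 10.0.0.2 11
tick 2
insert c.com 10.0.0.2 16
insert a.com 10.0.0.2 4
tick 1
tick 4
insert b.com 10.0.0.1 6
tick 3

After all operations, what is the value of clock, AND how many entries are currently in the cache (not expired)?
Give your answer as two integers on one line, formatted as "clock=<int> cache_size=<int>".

Answer: clock=21 cache_size=2

Derivation:
Op 1: tick 1 -> clock=1.
Op 2: insert d.com -> 10.0.0.3 (expiry=1+20=21). clock=1
Op 3: tick 2 -> clock=3.
Op 4: tick 2 -> clock=5.
Op 5: tick 3 -> clock=8.
Op 6: insert c.com -> 10.0.0.2 (expiry=8+15=23). clock=8
Op 7: insert a.com -> 10.0.0.3 (expiry=8+15=23). clock=8
Op 8: insert b.com -> 10.0.0.1 (expiry=8+1=9). clock=8
Op 9: tick 3 -> clock=11. purged={b.com}
Op 10: insert a.com -> 10.0.0.5 (expiry=11+16=27). clock=11
Op 11: insert a.com -> 10.0.0.2 (expiry=11+11=22). clock=11
Op 12: tick 2 -> clock=13.
Op 13: insert c.com -> 10.0.0.2 (expiry=13+16=29). clock=13
Op 14: insert a.com -> 10.0.0.2 (expiry=13+4=17). clock=13
Op 15: tick 1 -> clock=14.
Op 16: tick 4 -> clock=18. purged={a.com}
Op 17: insert b.com -> 10.0.0.1 (expiry=18+6=24). clock=18
Op 18: tick 3 -> clock=21. purged={d.com}
Final clock = 21
Final cache (unexpired): {b.com,c.com} -> size=2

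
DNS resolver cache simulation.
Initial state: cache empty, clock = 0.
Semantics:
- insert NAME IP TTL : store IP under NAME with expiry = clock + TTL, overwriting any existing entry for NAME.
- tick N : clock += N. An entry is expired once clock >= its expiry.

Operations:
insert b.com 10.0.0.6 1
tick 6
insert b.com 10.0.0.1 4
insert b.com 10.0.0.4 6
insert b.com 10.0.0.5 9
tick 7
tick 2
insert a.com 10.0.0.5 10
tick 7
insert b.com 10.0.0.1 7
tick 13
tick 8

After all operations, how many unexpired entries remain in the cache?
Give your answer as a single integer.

Op 1: insert b.com -> 10.0.0.6 (expiry=0+1=1). clock=0
Op 2: tick 6 -> clock=6. purged={b.com}
Op 3: insert b.com -> 10.0.0.1 (expiry=6+4=10). clock=6
Op 4: insert b.com -> 10.0.0.4 (expiry=6+6=12). clock=6
Op 5: insert b.com -> 10.0.0.5 (expiry=6+9=15). clock=6
Op 6: tick 7 -> clock=13.
Op 7: tick 2 -> clock=15. purged={b.com}
Op 8: insert a.com -> 10.0.0.5 (expiry=15+10=25). clock=15
Op 9: tick 7 -> clock=22.
Op 10: insert b.com -> 10.0.0.1 (expiry=22+7=29). clock=22
Op 11: tick 13 -> clock=35. purged={a.com,b.com}
Op 12: tick 8 -> clock=43.
Final cache (unexpired): {} -> size=0

Answer: 0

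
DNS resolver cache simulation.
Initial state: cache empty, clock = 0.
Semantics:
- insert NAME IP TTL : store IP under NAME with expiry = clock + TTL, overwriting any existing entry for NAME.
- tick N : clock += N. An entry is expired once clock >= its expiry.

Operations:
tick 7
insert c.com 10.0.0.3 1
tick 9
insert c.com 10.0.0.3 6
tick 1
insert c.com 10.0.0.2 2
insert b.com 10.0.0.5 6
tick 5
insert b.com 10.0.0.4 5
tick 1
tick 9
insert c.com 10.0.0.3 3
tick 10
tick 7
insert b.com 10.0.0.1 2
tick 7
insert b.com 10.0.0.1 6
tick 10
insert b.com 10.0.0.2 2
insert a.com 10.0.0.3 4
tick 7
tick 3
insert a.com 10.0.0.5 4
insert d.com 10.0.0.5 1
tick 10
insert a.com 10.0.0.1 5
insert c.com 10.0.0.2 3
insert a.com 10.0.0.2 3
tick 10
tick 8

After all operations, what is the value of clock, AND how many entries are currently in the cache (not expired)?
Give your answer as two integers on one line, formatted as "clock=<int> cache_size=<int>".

Op 1: tick 7 -> clock=7.
Op 2: insert c.com -> 10.0.0.3 (expiry=7+1=8). clock=7
Op 3: tick 9 -> clock=16. purged={c.com}
Op 4: insert c.com -> 10.0.0.3 (expiry=16+6=22). clock=16
Op 5: tick 1 -> clock=17.
Op 6: insert c.com -> 10.0.0.2 (expiry=17+2=19). clock=17
Op 7: insert b.com -> 10.0.0.5 (expiry=17+6=23). clock=17
Op 8: tick 5 -> clock=22. purged={c.com}
Op 9: insert b.com -> 10.0.0.4 (expiry=22+5=27). clock=22
Op 10: tick 1 -> clock=23.
Op 11: tick 9 -> clock=32. purged={b.com}
Op 12: insert c.com -> 10.0.0.3 (expiry=32+3=35). clock=32
Op 13: tick 10 -> clock=42. purged={c.com}
Op 14: tick 7 -> clock=49.
Op 15: insert b.com -> 10.0.0.1 (expiry=49+2=51). clock=49
Op 16: tick 7 -> clock=56. purged={b.com}
Op 17: insert b.com -> 10.0.0.1 (expiry=56+6=62). clock=56
Op 18: tick 10 -> clock=66. purged={b.com}
Op 19: insert b.com -> 10.0.0.2 (expiry=66+2=68). clock=66
Op 20: insert a.com -> 10.0.0.3 (expiry=66+4=70). clock=66
Op 21: tick 7 -> clock=73. purged={a.com,b.com}
Op 22: tick 3 -> clock=76.
Op 23: insert a.com -> 10.0.0.5 (expiry=76+4=80). clock=76
Op 24: insert d.com -> 10.0.0.5 (expiry=76+1=77). clock=76
Op 25: tick 10 -> clock=86. purged={a.com,d.com}
Op 26: insert a.com -> 10.0.0.1 (expiry=86+5=91). clock=86
Op 27: insert c.com -> 10.0.0.2 (expiry=86+3=89). clock=86
Op 28: insert a.com -> 10.0.0.2 (expiry=86+3=89). clock=86
Op 29: tick 10 -> clock=96. purged={a.com,c.com}
Op 30: tick 8 -> clock=104.
Final clock = 104
Final cache (unexpired): {} -> size=0

Answer: clock=104 cache_size=0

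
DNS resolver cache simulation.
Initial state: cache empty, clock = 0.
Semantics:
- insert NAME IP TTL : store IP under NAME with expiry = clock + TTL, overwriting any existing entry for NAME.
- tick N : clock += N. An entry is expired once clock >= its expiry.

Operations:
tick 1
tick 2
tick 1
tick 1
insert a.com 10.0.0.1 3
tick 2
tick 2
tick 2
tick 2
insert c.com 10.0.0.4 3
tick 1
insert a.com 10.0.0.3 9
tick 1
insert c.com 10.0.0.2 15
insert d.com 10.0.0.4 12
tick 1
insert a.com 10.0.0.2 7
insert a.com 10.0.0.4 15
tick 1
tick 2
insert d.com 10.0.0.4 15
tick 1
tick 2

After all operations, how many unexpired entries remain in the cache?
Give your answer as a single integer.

Answer: 3

Derivation:
Op 1: tick 1 -> clock=1.
Op 2: tick 2 -> clock=3.
Op 3: tick 1 -> clock=4.
Op 4: tick 1 -> clock=5.
Op 5: insert a.com -> 10.0.0.1 (expiry=5+3=8). clock=5
Op 6: tick 2 -> clock=7.
Op 7: tick 2 -> clock=9. purged={a.com}
Op 8: tick 2 -> clock=11.
Op 9: tick 2 -> clock=13.
Op 10: insert c.com -> 10.0.0.4 (expiry=13+3=16). clock=13
Op 11: tick 1 -> clock=14.
Op 12: insert a.com -> 10.0.0.3 (expiry=14+9=23). clock=14
Op 13: tick 1 -> clock=15.
Op 14: insert c.com -> 10.0.0.2 (expiry=15+15=30). clock=15
Op 15: insert d.com -> 10.0.0.4 (expiry=15+12=27). clock=15
Op 16: tick 1 -> clock=16.
Op 17: insert a.com -> 10.0.0.2 (expiry=16+7=23). clock=16
Op 18: insert a.com -> 10.0.0.4 (expiry=16+15=31). clock=16
Op 19: tick 1 -> clock=17.
Op 20: tick 2 -> clock=19.
Op 21: insert d.com -> 10.0.0.4 (expiry=19+15=34). clock=19
Op 22: tick 1 -> clock=20.
Op 23: tick 2 -> clock=22.
Final cache (unexpired): {a.com,c.com,d.com} -> size=3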